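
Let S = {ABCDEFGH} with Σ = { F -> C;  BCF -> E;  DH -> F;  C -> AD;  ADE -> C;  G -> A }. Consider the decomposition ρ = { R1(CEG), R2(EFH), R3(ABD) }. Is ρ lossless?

Chase test. Columns are ABCDEFGH; row i has aⱼ where attribute j ∈ Ri, else bᵢⱼ.
Initial tableau (one row per fragment):
  row 1: b11 b12 a3 b14 a5 b16 a7 b18
  row 2: b21 b22 b23 b24 a5 a6 b27 a8
  row 3: a1 a2 b33 a4 b35 b36 b37 b38
No row becomes fully distinguished — the join is lossy.

No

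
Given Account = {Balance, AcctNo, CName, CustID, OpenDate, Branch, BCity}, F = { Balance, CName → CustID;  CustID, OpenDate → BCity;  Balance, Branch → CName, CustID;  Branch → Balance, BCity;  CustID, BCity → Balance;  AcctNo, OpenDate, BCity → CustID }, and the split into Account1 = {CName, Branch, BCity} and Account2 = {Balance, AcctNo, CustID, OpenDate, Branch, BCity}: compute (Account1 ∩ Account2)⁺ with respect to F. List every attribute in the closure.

Account1 ∩ Account2 = {Branch, BCity}.
Branch → Balance, BCity applies, adding Balance
Balance, Branch → CName, CustID applies, adding CName, CustID
Closure: {Balance, CName, CustID, Branch, BCity}.

Balance, CName, CustID, Branch, BCity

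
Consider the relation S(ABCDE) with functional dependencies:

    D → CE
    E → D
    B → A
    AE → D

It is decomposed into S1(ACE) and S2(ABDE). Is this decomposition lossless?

Yes

Common attributes: S1 ∩ S2 = {AE}.
Closure of {AE}: E → D applies, adding D; D → CE applies, adding C. So (AE)⁺ = {ACDE}.
This closure contains every attribute of S1, so S1 ∩ S2 → S1. The join is lossless.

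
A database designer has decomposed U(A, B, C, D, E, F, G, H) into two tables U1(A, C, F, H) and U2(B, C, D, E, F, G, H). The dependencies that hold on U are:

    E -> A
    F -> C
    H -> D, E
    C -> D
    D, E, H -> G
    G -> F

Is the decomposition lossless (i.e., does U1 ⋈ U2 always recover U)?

Common attributes: U1 ∩ U2 = {C, F, H}.
Closure of {C, F, H}: H → D, E applies, adding D, E; D, E, H → G applies, adding G; E → A applies, adding A. So (C, F, H)⁺ = {A, C, D, E, F, G, H}.
This closure contains every attribute of U1, so U1 ∩ U2 → U1. The join is lossless.

Yes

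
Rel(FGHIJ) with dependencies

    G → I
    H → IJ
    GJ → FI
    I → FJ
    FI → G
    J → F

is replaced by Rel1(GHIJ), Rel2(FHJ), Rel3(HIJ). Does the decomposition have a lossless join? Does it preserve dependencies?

lossless and dependency-preserving

Lossless test (chase): Rows 1 and 2 agree on H; apply H→IJ and equate their IJ entries. Rows 1 and 2 agree on I; apply I→FJ and equate their FJ entries. Rows 1 and 3 agree on I; apply I→FJ and equate their FJ entries. Rows 1 and 2 agree on FI; apply FI→G and equate their G entries. Rows 1 and 3 agree on FI; apply FI→G and equate their G entries. Row 1 is now all distinguished symbols — the join is lossless.
Dependency preservation: GJ → FI; I → FJ; FI → G are not contained in any single fragment, but the restricted closure of each left-hand side across the fragments still reaches the right-hand side; the remaining FDs each lie inside some fragment. All dependencies are preserved.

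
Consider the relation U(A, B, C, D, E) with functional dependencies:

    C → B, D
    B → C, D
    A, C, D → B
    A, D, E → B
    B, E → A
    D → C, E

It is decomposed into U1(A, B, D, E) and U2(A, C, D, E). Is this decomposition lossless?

Yes

Common attributes: U1 ∩ U2 = {A, D, E}.
Closure of {A, D, E}: A, D, E → B applies, adding B; D → C, E applies, adding C. So (A, D, E)⁺ = {A, B, C, D, E}.
This closure contains every attribute of U1, so U1 ∩ U2 → U1. The join is lossless.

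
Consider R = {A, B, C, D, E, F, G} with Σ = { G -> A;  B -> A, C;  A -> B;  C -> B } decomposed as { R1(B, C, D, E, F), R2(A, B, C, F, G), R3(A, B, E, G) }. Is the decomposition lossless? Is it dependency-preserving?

Lossless test (chase): Rows 1 and 2 agree on B; apply B→A, C and equate their A, C entries. Rows 1 and 3 agree on B; apply B→A, C and equate their A, C entries. No row becomes fully distinguished — the join is lossy.
Dependency preservation: every FD's attributes lie within a single fragment, so each can be enforced locally — preserved.

lossy but dependency-preserving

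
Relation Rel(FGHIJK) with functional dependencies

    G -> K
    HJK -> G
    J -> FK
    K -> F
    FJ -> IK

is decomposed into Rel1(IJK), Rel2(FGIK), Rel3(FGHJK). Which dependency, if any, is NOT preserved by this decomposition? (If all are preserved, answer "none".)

none

G → K lies within Rel2.
HJK → G lies within Rel3.
J → FK lies within Rel3.
K → F lies within Rel2.
FJ → IK: restricted closure across fragments reaches IK.
Every dependency is enforceable on the fragments, so the decomposition is dependency-preserving.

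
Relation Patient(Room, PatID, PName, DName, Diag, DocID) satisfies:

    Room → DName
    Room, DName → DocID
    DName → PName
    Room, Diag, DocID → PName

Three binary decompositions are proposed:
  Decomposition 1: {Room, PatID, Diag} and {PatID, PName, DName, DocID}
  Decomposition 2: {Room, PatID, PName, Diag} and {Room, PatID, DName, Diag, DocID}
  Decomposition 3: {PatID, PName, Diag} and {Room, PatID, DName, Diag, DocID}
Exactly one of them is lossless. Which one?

Decomposition 2

Decomposition 1: common = {PatID}, closure = {PatID} → lossy.
Decomposition 2: common = {Room, PatID, Diag}, closure = {Room, PatID, PName, DName, Diag, DocID} → lossless.
Decomposition 3: common = {PatID, Diag}, closure = {PatID, Diag} → lossy.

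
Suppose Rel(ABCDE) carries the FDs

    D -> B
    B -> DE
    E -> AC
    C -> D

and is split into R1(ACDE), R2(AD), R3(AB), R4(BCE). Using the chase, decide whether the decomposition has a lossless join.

Yes

Chase test. Columns are ABCDE; row i has aⱼ where attribute j ∈ Ri, else bᵢⱼ.
Initial tableau (one row per fragment):
  row 1: a1 b12 a3 a4 a5
  row 2: a1 b22 b23 a4 b25
  row 3: a1 a2 b33 b34 b35
  row 4: b41 a2 a3 b44 a5
Rows 1 and 2 agree on D; apply D→B and equate their B entries.
Rows 1 and 2 agree on B; apply B→DE and equate their DE entries.
Rows 3 and 4 agree on B; apply B→DE and equate their DE entries.
Rows 1 and 2 agree on E; apply E→AC and equate their AC entries.
Rows 1 and 3 agree on E; apply E→AC and equate their AC entries.
Rows 1 and 4 agree on E; apply E→AC and equate their AC entries.
Rows 1 and 3 agree on C; apply C→D and equate their D entries.
Rows 1 and 3 agree on D; apply D→B and equate their B entries.
Row 1 is now all distinguished symbols — the join is lossless.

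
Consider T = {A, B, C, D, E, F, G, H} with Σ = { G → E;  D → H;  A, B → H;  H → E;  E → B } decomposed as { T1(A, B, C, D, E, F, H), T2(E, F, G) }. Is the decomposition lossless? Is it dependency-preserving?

lossy but dependency-preserving

Lossless test: (E, F)⁺ = {B, E, F}, which is a superkey of neither fragment — lossy.
Dependency preservation: every FD's attributes lie within a single fragment, so each can be enforced locally — preserved.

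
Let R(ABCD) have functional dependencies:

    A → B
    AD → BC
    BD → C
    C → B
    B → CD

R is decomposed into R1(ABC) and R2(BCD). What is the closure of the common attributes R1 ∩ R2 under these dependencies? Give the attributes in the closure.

R1 ∩ R2 = {BC}.
B → CD applies, adding D
Closure: {BCD}.

BCD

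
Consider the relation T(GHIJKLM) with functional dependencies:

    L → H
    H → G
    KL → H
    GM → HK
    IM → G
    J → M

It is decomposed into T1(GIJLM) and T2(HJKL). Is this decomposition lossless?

Yes

Common attributes: T1 ∩ T2 = {JL}.
Closure of {JL}: L → H applies, adding H; H → G applies, adding G; J → M applies, adding M; GM → HK applies, adding K. So (JL)⁺ = {GHJKLM}.
This closure contains every attribute of T2, so T1 ∩ T2 → T2. The join is lossless.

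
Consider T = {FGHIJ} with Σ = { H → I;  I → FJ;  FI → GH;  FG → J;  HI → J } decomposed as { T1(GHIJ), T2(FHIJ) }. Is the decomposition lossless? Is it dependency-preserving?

lossless but not dependency-preserving

Lossless test: (HIJ)⁺ = {FGHIJ}, which contains all of one fragment — lossless.
Dependency preservation: the restricted closure of {FG} across the fragments never reaches {J}, so FG → J cannot be enforced without a join — not preserved.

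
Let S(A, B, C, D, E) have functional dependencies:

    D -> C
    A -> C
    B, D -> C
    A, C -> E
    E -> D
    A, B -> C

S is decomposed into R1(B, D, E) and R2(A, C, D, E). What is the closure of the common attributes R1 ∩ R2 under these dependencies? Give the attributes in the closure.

C, D, E

R1 ∩ R2 = {D, E}.
D → C applies, adding C
Closure: {C, D, E}.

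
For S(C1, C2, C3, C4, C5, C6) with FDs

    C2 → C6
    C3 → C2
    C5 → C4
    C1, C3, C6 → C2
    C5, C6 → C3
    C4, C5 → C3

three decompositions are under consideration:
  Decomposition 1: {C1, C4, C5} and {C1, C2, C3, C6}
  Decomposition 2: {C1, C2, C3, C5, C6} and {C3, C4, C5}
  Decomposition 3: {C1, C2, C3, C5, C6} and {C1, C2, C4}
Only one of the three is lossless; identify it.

Decomposition 1: common = {C1}, closure = {C1} → lossy.
Decomposition 2: common = {C3, C5}, closure = {C2, C3, C4, C5, C6} → lossless.
Decomposition 3: common = {C1, C2}, closure = {C1, C2, C6} → lossy.

Decomposition 2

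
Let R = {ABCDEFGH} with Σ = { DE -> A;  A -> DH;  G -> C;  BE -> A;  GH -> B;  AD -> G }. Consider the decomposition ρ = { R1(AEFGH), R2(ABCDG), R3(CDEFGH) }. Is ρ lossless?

Chase test. Columns are ABCDEFGH; row i has aⱼ where attribute j ∈ Ri, else bᵢⱼ.
Initial tableau (one row per fragment):
  row 1: a1 b12 b13 b14 a5 a6 a7 a8
  row 2: a1 a2 a3 a4 b25 b26 a7 b28
  row 3: b31 b32 a3 a4 a5 a6 a7 a8
Rows 1 and 2 agree on A; apply A→DH and equate their DH entries.
Rows 1 and 2 agree on G; apply G→C and equate their C entries.
Rows 1 and 2 agree on GH; apply GH→B and equate their B entries.
Rows 1 and 3 agree on GH; apply GH→B and equate their B entries.
Rows 1 and 3 agree on DE; apply DE→A and equate their A entries.
Row 1 is now all distinguished symbols — the join is lossless.

Yes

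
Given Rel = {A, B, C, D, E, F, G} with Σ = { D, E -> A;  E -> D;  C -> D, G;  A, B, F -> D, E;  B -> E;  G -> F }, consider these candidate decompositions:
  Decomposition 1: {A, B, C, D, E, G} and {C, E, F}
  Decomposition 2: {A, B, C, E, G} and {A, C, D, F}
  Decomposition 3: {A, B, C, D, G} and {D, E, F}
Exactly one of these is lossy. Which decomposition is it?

Decomposition 1: common = {C, E}, closure = {A, C, D, E, F, G} → lossless.
Decomposition 2: common = {A, C}, closure = {A, C, D, F, G} → lossless.
Decomposition 3: common = {D}, closure = {D} → lossy.

Decomposition 3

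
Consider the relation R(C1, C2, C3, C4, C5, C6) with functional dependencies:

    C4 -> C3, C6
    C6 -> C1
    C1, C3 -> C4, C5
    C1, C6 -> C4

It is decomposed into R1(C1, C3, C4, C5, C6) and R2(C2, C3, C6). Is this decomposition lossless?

Yes

Common attributes: R1 ∩ R2 = {C3, C6}.
Closure of {C3, C6}: C6 → C1 applies, adding C1; C1, C3 → C4, C5 applies, adding C4, C5. So (C3, C6)⁺ = {C1, C3, C4, C5, C6}.
This closure contains every attribute of R1, so R1 ∩ R2 → R1. The join is lossless.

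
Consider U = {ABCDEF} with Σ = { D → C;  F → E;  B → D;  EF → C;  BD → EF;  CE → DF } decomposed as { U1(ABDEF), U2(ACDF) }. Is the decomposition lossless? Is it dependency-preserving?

lossless but not dependency-preserving

Lossless test: (ADF)⁺ = {ACDEF}, which contains all of one fragment — lossless.
Dependency preservation: the restricted closure of {CE} across the fragments never reaches {DF}, so CE → DF cannot be enforced without a join — not preserved.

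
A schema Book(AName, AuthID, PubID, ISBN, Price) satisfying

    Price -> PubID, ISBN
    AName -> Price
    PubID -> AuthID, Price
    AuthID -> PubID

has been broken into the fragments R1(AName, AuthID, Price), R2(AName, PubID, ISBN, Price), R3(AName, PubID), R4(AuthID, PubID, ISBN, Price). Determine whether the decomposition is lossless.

Yes

Chase test. Columns are AName, AuthID, PubID, ISBN, Price; row i has aⱼ where attribute j ∈ Ri, else bᵢⱼ.
Initial tableau (one row per fragment):
  row 1: a1 a2 b13 b14 a5
  row 2: a1 b22 a3 a4 a5
  row 3: a1 b32 a3 b34 b35
  row 4: b41 a2 a3 a4 a5
Rows 1 and 2 agree on Price; apply Price→PubID, ISBN and equate their PubID, ISBN entries.
Rows 1 and 3 agree on AName; apply AName→Price and equate their Price entries.
Rows 1 and 2 agree on PubID; apply PubID→AuthID, Price and equate their AuthID, Price entries.
Rows 1 and 3 agree on PubID; apply PubID→AuthID, Price and equate their AuthID, Price entries.
Rows 1 and 3 agree on Price; apply Price→PubID, ISBN and equate their PubID, ISBN entries.
Row 1 is now all distinguished symbols — the join is lossless.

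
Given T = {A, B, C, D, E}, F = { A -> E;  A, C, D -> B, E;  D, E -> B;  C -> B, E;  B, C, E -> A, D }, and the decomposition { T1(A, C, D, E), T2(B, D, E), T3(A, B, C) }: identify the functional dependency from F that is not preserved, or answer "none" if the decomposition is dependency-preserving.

A → E lies within T1.
A, C, D → B, E: restricted closure across fragments reaches B, E.
D, E → B lies within T2.
C → B, E: restricted closure across fragments reaches B, E.
B, C, E → A, D: restricted closure across fragments reaches A, D.
Every dependency is enforceable on the fragments, so the decomposition is dependency-preserving.

none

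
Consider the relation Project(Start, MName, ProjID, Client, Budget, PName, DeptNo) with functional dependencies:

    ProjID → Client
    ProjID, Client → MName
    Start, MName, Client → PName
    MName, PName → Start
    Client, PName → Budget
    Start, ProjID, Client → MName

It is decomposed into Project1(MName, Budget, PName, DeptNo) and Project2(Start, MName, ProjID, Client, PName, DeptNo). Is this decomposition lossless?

Common attributes: Project1 ∩ Project2 = {MName, PName, DeptNo}.
Closure of {MName, PName, DeptNo}: MName, PName → Start applies, adding Start. So (MName, PName, DeptNo)⁺ = {Start, MName, PName, DeptNo}.
The closure contains neither all of Project1 = {MName, Budget, PName, DeptNo} nor all of Project2 = {Start, MName, ProjID, Client, PName, DeptNo}, so the common attributes are not a superkey of either fragment. The join is lossy.

No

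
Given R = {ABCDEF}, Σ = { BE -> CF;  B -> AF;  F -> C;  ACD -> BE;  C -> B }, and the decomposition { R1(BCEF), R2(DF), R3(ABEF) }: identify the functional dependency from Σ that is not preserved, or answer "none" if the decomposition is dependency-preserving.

ACD -> BE

Check ACD → BE: no single fragment contains all of {ABCDE}, and the restricted closure of {ACD} across the fragments never reaches {BE}.
BE → CF is preserved.
B → AF is preserved.
F → C is preserved.
C → B is preserved.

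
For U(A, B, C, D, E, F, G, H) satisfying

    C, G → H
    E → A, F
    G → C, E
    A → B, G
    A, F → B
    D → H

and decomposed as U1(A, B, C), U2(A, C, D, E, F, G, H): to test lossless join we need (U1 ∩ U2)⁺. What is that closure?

A, B, C, E, F, G, H

U1 ∩ U2 = {A, C}.
A → B, G applies, adding B, G
C, G → H applies, adding H
G → C, E applies, adding E
E → A, F applies, adding F
Closure: {A, B, C, E, F, G, H}.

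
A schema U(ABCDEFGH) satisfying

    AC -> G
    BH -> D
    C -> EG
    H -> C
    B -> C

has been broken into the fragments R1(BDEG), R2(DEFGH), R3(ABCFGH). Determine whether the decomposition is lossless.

Chase test. Columns are ABCDEFGH; row i has aⱼ where attribute j ∈ Ri, else bᵢⱼ.
Initial tableau (one row per fragment):
  row 1: b11 a2 b13 a4 a5 b16 a7 b18
  row 2: b21 b22 b23 a4 a5 a6 a7 a8
  row 3: a1 a2 a3 b34 b35 a6 a7 a8
Rows 2 and 3 agree on H; apply H→C and equate their C entries.
Rows 1 and 3 agree on B; apply B→C and equate their C entries.
Rows 1 and 3 agree on C; apply C→EG and equate their EG entries.
No row becomes fully distinguished — the join is lossy.

No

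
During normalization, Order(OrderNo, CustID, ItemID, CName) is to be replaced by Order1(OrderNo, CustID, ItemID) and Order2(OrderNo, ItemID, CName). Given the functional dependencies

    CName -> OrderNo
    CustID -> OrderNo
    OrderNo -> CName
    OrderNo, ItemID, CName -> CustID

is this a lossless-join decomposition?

Common attributes: Order1 ∩ Order2 = {OrderNo, ItemID}.
Closure of {OrderNo, ItemID}: OrderNo → CName applies, adding CName; OrderNo, ItemID, CName → CustID applies, adding CustID. So (OrderNo, ItemID)⁺ = {OrderNo, CustID, ItemID, CName}.
This closure contains every attribute of Order1, so Order1 ∩ Order2 → Order1. The join is lossless.

Yes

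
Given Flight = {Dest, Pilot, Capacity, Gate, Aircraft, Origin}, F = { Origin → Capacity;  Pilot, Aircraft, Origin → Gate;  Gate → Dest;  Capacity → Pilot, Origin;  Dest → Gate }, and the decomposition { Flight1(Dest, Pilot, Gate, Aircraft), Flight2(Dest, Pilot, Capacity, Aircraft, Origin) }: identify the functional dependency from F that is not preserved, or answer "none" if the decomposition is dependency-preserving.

Origin → Capacity lies within Flight2.
Pilot, Aircraft, Origin → Gate: restricted closure across fragments reaches Gate.
Gate → Dest lies within Flight1.
Capacity → Pilot, Origin lies within Flight2.
Dest → Gate lies within Flight1.
Every dependency is enforceable on the fragments, so the decomposition is dependency-preserving.

none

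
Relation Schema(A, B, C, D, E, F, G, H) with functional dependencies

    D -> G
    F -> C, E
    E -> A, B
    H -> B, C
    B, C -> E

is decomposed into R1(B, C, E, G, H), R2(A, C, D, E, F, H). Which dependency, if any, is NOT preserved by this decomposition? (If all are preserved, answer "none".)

D -> G

Check D → G: no single fragment contains all of {D, G}, and the restricted closure of {D} across the fragments never reaches {G}.
F → C, E is preserved.
E → A, B is preserved.
H → B, C is preserved.
B, C → E is preserved.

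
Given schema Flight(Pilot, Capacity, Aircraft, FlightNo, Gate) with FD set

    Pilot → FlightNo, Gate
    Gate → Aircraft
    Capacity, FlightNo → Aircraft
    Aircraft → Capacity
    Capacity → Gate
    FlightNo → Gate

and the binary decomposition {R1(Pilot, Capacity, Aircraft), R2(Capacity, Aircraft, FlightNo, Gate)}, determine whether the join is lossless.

Common attributes: R1 ∩ R2 = {Capacity, Aircraft}.
Closure of {Capacity, Aircraft}: Capacity → Gate applies, adding Gate. So (Capacity, Aircraft)⁺ = {Capacity, Aircraft, Gate}.
The closure contains neither all of R1 = {Pilot, Capacity, Aircraft} nor all of R2 = {Capacity, Aircraft, FlightNo, Gate}, so the common attributes are not a superkey of either fragment. The join is lossy.

No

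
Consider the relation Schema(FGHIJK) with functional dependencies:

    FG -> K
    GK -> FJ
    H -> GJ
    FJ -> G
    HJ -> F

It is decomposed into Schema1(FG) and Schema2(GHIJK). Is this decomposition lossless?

No

Common attributes: Schema1 ∩ Schema2 = {G}.
No dependency enlarges {G}, so (G)⁺ = {G}.
The closure contains neither all of Schema1 = {FG} nor all of Schema2 = {GHIJK}, so the common attributes are not a superkey of either fragment. The join is lossy.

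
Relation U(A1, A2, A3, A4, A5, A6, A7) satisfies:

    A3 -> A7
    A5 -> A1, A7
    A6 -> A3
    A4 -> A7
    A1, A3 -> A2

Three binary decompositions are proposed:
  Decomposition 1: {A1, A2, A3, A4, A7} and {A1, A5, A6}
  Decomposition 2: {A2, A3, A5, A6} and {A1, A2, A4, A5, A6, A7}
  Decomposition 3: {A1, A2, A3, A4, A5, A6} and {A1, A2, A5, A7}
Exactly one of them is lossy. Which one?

Decomposition 1

Decomposition 1: common = {A1}, closure = {A1} → lossy.
Decomposition 2: common = {A2, A5, A6}, closure = {A1, A2, A3, A5, A6, A7} → lossless.
Decomposition 3: common = {A1, A2, A5}, closure = {A1, A2, A5, A7} → lossless.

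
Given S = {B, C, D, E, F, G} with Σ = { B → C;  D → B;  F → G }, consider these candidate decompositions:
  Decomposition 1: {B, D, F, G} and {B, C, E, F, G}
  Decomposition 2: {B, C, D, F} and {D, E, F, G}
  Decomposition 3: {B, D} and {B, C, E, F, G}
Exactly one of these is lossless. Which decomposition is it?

Decomposition 1: common = {B, F, G}, closure = {B, C, F, G} → lossy.
Decomposition 2: common = {D, F}, closure = {B, C, D, F, G} → lossless.
Decomposition 3: common = {B}, closure = {B, C} → lossy.

Decomposition 2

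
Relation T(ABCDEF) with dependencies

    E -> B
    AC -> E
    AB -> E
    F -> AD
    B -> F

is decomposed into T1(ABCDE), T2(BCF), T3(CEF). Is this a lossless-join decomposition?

Yes

Chase test. Columns are ABCDEF; row i has aⱼ where attribute j ∈ Ti, else bᵢⱼ.
Initial tableau (one row per fragment):
  row 1: a1 a2 a3 a4 a5 b16
  row 2: b21 a2 a3 b24 b25 a6
  row 3: b31 b32 a3 b34 a5 a6
Rows 1 and 3 agree on E; apply E→B and equate their B entries.
Rows 2 and 3 agree on F; apply F→AD and equate their AD entries.
Rows 1 and 2 agree on B; apply B→F and equate their F entries.
Rows 2 and 3 agree on AC; apply AC→E and equate their E entries.
Rows 1 and 2 agree on F; apply F→AD and equate their AD entries.
Row 1 is now all distinguished symbols — the join is lossless.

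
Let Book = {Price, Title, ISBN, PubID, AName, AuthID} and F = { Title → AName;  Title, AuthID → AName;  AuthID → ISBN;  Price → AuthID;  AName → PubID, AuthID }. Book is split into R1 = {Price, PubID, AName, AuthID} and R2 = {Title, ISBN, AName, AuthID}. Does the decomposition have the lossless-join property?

Common attributes: R1 ∩ R2 = {AName, AuthID}.
Closure of {AName, AuthID}: AuthID → ISBN applies, adding ISBN; AName → PubID, AuthID applies, adding PubID. So (AName, AuthID)⁺ = {ISBN, PubID, AName, AuthID}.
The closure contains neither all of R1 = {Price, PubID, AName, AuthID} nor all of R2 = {Title, ISBN, AName, AuthID}, so the common attributes are not a superkey of either fragment. The join is lossy.

No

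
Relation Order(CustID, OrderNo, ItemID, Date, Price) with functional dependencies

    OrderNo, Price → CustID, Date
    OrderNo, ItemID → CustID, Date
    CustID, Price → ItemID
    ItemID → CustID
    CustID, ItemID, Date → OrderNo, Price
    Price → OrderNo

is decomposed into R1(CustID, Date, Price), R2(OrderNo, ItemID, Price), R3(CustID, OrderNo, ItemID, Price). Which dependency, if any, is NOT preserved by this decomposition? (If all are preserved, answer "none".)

Check CustID, ItemID, Date → OrderNo, Price: no single fragment contains all of {CustID, OrderNo, ItemID, Date, Price}, and the restricted closure of {CustID, ItemID, Date} across the fragments never reaches {OrderNo, Price}.
OrderNo, Price → CustID, Date is preserved.
OrderNo, ItemID → CustID, Date is preserved.
CustID, Price → ItemID is preserved.
ItemID → CustID is preserved.
Price → OrderNo is preserved.

CustID, ItemID, Date → OrderNo, Price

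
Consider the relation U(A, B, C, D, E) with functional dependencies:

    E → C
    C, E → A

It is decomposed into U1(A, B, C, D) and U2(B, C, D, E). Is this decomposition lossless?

Common attributes: U1 ∩ U2 = {B, C, D}.
No dependency enlarges {B, C, D}, so (B, C, D)⁺ = {B, C, D}.
The closure contains neither all of U1 = {A, B, C, D} nor all of U2 = {B, C, D, E}, so the common attributes are not a superkey of either fragment. The join is lossy.

No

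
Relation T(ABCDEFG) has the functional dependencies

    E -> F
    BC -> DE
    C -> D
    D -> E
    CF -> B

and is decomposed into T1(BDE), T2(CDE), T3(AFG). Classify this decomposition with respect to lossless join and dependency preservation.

lossy and not dependency-preserving

Lossless test (chase): Rows 1 and 2 agree on E; apply E→F and equate their F entries. No row becomes fully distinguished — the join is lossy.
Dependency preservation: the restricted closure of {E} across the fragments never reaches {F}, so E → F cannot be enforced without a join — not preserved.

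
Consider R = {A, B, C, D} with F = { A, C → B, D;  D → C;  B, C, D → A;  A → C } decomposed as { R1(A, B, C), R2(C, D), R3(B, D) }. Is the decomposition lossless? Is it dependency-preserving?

Lossless test (chase): Rows 2 and 3 agree on D; apply D→C and equate their C entries. No row becomes fully distinguished — the join is lossy.
Dependency preservation: the restricted closure of {A, C} across the fragments never reaches {B, D}, so A, C → B, D cannot be enforced without a join — not preserved.

lossy and not dependency-preserving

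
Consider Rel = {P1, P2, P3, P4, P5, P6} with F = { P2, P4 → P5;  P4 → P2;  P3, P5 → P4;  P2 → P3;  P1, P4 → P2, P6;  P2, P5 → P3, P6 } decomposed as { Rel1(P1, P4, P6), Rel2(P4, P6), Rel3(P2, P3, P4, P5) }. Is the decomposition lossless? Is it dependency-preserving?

Lossless test (chase): Rows 1 and 2 agree on P4; apply P4→P2 and equate their P2 entries. Rows 1 and 3 agree on P4; apply P4→P2 and equate their P2 entries. Rows 1 and 2 agree on P2; apply P2→P3 and equate their P3 entries. Rows 1 and 3 agree on P2; apply P2→P3 and equate their P3 entries. Rows 1 and 2 agree on P2, P4; apply P2, P4→P5 and equate their P5 entries. Rows 1 and 3 agree on P2, P4; apply P2, P4→P5 and equate their P5 entries. Rows 1 and 3 agree on P2, P5; apply P2, P5→P3, P6 and equate their P3, P6 entries. Row 1 is now all distinguished symbols — the join is lossless.
Dependency preservation: P1, P4 → P2, P6; P2, P5 → P3, P6 are not contained in any single fragment, but the restricted closure of each left-hand side across the fragments still reaches the right-hand side; the remaining FDs each lie inside some fragment. All dependencies are preserved.

lossless and dependency-preserving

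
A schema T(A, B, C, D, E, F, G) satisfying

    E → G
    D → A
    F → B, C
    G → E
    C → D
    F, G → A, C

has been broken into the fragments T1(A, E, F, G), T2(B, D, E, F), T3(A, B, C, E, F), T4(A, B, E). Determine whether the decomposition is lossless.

Chase test. Columns are A, B, C, D, E, F, G; row i has aⱼ where attribute j ∈ Ti, else bᵢⱼ.
Initial tableau (one row per fragment):
  row 1: a1 b12 b13 b14 a5 a6 a7
  row 2: b21 a2 b23 a4 a5 a6 b27
  row 3: a1 a2 a3 b34 a5 a6 b37
  row 4: a1 a2 b43 b44 a5 b46 b47
Rows 1 and 2 agree on E; apply E→G and equate their G entries.
Rows 1 and 3 agree on E; apply E→G and equate their G entries.
Rows 1 and 4 agree on E; apply E→G and equate their G entries.
Rows 1 and 2 agree on F; apply F→B, C and equate their B, C entries.
Rows 1 and 3 agree on F; apply F→B, C and equate their B, C entries.
Rows 1 and 2 agree on C; apply C→D and equate their D entries.
Rows 1 and 3 agree on C; apply C→D and equate their D entries.
Rows 1 and 2 agree on F, G; apply F, G→A, C and equate their A, C entries.
Row 1 is now all distinguished symbols — the join is lossless.

Yes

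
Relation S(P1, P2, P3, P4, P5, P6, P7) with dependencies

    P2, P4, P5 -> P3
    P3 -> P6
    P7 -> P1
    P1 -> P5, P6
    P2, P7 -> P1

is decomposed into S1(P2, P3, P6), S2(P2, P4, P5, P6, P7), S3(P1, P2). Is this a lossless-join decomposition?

No

Chase test. Columns are P1, P2, P3, P4, P5, P6, P7; row i has aⱼ where attribute j ∈ Si, else bᵢⱼ.
Initial tableau (one row per fragment):
  row 1: b11 a2 a3 b14 b15 a6 b17
  row 2: b21 a2 b23 a4 a5 a6 a7
  row 3: a1 a2 b33 b34 b35 b36 b37
No row becomes fully distinguished — the join is lossy.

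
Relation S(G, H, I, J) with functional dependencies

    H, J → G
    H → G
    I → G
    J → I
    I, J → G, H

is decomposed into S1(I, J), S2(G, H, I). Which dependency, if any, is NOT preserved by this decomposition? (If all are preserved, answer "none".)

Check I, J → G, H: no single fragment contains all of {G, H, I, J}, and the restricted closure of {I, J} across the fragments never reaches {G, H}.
H, J → G is preserved.
H → G is preserved.
I → G is preserved.
J → I is preserved.

I, J → G, H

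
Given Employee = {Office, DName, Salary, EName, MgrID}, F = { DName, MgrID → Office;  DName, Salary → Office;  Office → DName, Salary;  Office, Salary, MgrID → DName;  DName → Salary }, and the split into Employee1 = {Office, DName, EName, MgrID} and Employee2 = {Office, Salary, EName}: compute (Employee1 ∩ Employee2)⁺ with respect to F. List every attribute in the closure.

Office, DName, Salary, EName

Employee1 ∩ Employee2 = {Office, EName}.
Office → DName, Salary applies, adding DName, Salary
Closure: {Office, DName, Salary, EName}.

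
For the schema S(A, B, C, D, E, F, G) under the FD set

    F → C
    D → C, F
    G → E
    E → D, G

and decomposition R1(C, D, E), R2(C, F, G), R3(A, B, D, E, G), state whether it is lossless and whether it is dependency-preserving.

lossless but not dependency-preserving

Lossless test (chase): Rows 1 and 3 agree on D; apply D→C, F and equate their C, F entries. Rows 2 and 3 agree on G; apply G→E and equate their E entries. Rows 1 and 2 agree on E; apply E→D, G and equate their D, G entries. Rows 1 and 2 agree on D; apply D→C, F and equate their C, F entries. Row 3 is now all distinguished symbols — the join is lossless.
Dependency preservation: the restricted closure of {D} across the fragments never reaches {C, F}, so D → C, F cannot be enforced without a join — not preserved.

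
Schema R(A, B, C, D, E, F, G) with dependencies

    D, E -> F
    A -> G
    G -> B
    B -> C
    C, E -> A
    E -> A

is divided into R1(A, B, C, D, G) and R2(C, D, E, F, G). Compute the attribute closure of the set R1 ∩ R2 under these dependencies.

B, C, D, G

R1 ∩ R2 = {C, D, G}.
G → B applies, adding B
Closure: {B, C, D, G}.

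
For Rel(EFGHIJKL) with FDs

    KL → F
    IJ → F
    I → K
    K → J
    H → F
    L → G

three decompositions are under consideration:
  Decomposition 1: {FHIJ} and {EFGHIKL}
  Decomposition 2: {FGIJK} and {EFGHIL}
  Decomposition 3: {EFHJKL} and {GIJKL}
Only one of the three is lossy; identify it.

Decomposition 1: common = {FHI}, closure = {FHIJK} → lossless.
Decomposition 2: common = {FGI}, closure = {FGIJK} → lossless.
Decomposition 3: common = {JKL}, closure = {FGJKL} → lossy.

Decomposition 3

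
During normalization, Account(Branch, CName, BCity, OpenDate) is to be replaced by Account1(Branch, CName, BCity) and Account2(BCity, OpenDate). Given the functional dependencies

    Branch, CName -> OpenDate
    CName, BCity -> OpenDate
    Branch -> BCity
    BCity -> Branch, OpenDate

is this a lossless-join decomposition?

Yes

Common attributes: Account1 ∩ Account2 = {BCity}.
Closure of {BCity}: BCity → Branch, OpenDate applies, adding Branch, OpenDate. So (BCity)⁺ = {Branch, BCity, OpenDate}.
This closure contains every attribute of Account2, so Account1 ∩ Account2 → Account2. The join is lossless.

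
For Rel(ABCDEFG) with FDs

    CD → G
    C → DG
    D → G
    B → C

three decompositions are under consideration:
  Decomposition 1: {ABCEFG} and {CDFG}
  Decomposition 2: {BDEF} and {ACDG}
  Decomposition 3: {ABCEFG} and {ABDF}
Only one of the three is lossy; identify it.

Decomposition 2

Decomposition 1: common = {CFG}, closure = {CDFG} → lossless.
Decomposition 2: common = {D}, closure = {DG} → lossy.
Decomposition 3: common = {ABF}, closure = {ABCDFG} → lossless.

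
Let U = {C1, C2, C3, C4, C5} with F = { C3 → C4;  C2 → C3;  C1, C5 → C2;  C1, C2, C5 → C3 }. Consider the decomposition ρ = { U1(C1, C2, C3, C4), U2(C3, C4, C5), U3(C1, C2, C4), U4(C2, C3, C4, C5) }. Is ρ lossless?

No

Chase test. Columns are C1, C2, C3, C4, C5; row i has aⱼ where attribute j ∈ Ui, else bᵢⱼ.
Initial tableau (one row per fragment):
  row 1: a1 a2 a3 a4 b15
  row 2: b21 b22 a3 a4 a5
  row 3: a1 a2 b33 a4 b35
  row 4: b41 a2 a3 a4 a5
Rows 1 and 3 agree on C2; apply C2→C3 and equate their C3 entries.
No row becomes fully distinguished — the join is lossy.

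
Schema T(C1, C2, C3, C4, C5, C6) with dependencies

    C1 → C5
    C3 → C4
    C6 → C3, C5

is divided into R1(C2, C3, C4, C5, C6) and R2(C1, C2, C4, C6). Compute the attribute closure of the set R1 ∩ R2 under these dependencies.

R1 ∩ R2 = {C2, C4, C6}.
C6 → C3, C5 applies, adding C3, C5
Closure: {C2, C3, C4, C5, C6}.

C2, C3, C4, C5, C6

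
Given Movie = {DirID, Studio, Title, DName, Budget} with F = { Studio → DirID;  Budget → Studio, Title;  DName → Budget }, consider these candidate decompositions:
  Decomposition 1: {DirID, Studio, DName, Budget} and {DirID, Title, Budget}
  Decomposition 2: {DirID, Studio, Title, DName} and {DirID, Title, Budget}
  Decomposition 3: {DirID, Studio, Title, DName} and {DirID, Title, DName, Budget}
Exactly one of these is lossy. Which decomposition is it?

Decomposition 2

Decomposition 1: common = {DirID, Budget}, closure = {DirID, Studio, Title, Budget} → lossless.
Decomposition 2: common = {DirID, Title}, closure = {DirID, Title} → lossy.
Decomposition 3: common = {DirID, Title, DName}, closure = {DirID, Studio, Title, DName, Budget} → lossless.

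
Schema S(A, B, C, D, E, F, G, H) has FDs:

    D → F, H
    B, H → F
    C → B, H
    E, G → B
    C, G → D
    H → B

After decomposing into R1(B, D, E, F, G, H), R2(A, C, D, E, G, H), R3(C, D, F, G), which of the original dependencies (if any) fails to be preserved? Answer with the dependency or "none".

none

D → F, H lies within R1.
B, H → F lies within R1.
C → B, H: restricted closure across fragments reaches B, H.
E, G → B lies within R1.
C, G → D lies within R2.
H → B lies within R1.
Every dependency is enforceable on the fragments, so the decomposition is dependency-preserving.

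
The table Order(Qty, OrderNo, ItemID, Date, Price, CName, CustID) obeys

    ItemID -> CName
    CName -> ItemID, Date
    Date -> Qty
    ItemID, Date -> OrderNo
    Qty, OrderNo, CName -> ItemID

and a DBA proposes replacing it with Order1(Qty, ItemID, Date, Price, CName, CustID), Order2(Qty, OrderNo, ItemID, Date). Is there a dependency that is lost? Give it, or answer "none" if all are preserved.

none

ItemID → CName lies within Order1.
CName → ItemID, Date lies within Order1.
Date → Qty lies within Order1.
ItemID, Date → OrderNo lies within Order2.
Qty, OrderNo, CName → ItemID: restricted closure across fragments reaches ItemID.
Every dependency is enforceable on the fragments, so the decomposition is dependency-preserving.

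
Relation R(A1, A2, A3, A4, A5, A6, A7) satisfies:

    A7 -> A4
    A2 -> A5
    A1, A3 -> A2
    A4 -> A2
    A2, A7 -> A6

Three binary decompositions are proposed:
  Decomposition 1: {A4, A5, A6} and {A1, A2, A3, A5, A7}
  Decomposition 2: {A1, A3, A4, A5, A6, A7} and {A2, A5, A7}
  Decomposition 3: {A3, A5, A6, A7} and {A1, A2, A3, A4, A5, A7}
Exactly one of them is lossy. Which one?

Decomposition 1

Decomposition 1: common = {A5}, closure = {A5} → lossy.
Decomposition 2: common = {A5, A7}, closure = {A2, A4, A5, A6, A7} → lossless.
Decomposition 3: common = {A3, A5, A7}, closure = {A2, A3, A4, A5, A6, A7} → lossless.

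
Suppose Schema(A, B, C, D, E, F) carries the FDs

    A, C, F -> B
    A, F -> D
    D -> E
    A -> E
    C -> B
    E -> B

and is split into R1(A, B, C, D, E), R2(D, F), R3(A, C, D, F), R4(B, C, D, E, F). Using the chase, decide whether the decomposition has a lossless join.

Yes

Chase test. Columns are A, B, C, D, E, F; row i has aⱼ where attribute j ∈ Ri, else bᵢⱼ.
Initial tableau (one row per fragment):
  row 1: a1 a2 a3 a4 a5 b16
  row 2: b21 b22 b23 a4 b25 a6
  row 3: a1 b32 a3 a4 b35 a6
  row 4: b41 a2 a3 a4 a5 a6
Rows 1 and 2 agree on D; apply D→E and equate their E entries.
Rows 1 and 3 agree on D; apply D→E and equate their E entries.
Rows 1 and 3 agree on C; apply C→B and equate their B entries.
Rows 1 and 2 agree on E; apply E→B and equate their B entries.
Row 3 is now all distinguished symbols — the join is lossless.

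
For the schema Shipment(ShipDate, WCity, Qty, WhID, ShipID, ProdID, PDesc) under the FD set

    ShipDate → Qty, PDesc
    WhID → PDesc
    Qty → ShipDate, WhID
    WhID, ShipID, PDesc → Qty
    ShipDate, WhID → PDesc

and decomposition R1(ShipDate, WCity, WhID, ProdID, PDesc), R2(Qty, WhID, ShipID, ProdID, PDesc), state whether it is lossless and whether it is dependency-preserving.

Lossless test: (WhID, ProdID, PDesc)⁺ = {WhID, ProdID, PDesc}, which is a superkey of neither fragment — lossy.
Dependency preservation: the restricted closure of {ShipDate} across the fragments never reaches {Qty, PDesc}, so ShipDate → Qty, PDesc cannot be enforced without a join — not preserved.

lossy and not dependency-preserving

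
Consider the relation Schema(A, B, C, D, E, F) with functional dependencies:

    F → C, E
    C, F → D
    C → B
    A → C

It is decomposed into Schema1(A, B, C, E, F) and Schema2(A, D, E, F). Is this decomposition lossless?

Common attributes: Schema1 ∩ Schema2 = {A, E, F}.
Closure of {A, E, F}: F → C, E applies, adding C; C, F → D applies, adding D; C → B applies, adding B. So (A, E, F)⁺ = {A, B, C, D, E, F}.
This closure contains every attribute of Schema1, so Schema1 ∩ Schema2 → Schema1. The join is lossless.

Yes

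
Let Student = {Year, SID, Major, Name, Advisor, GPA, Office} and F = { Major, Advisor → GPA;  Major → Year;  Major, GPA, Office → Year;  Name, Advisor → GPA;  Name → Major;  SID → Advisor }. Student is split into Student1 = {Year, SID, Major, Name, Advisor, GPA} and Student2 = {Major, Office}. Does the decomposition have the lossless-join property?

No

Common attributes: Student1 ∩ Student2 = {Major}.
Closure of {Major}: Major → Year applies, adding Year. So (Major)⁺ = {Year, Major}.
The closure contains neither all of Student1 = {Year, SID, Major, Name, Advisor, GPA} nor all of Student2 = {Major, Office}, so the common attributes are not a superkey of either fragment. The join is lossy.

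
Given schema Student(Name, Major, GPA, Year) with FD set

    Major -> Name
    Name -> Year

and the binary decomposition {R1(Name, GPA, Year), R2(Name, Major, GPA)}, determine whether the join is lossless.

Yes

Common attributes: R1 ∩ R2 = {Name, GPA}.
Closure of {Name, GPA}: Name → Year applies, adding Year. So (Name, GPA)⁺ = {Name, GPA, Year}.
This closure contains every attribute of R1, so R1 ∩ R2 → R1. The join is lossless.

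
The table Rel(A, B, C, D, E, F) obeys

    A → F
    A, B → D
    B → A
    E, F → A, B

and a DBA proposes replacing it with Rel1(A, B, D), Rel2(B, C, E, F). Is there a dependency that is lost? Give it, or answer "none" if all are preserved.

A → F

Check A → F: no single fragment contains all of {A, F}, and the restricted closure of {A} across the fragments never reaches {F}.
A, B → D is preserved.
B → A is preserved.
E, F → A, B is preserved.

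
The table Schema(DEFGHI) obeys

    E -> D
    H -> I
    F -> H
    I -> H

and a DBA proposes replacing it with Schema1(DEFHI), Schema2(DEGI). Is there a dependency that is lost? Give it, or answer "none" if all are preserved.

E → D lies within Schema1.
H → I lies within Schema1.
F → H lies within Schema1.
I → H lies within Schema1.
Every dependency is enforceable on the fragments, so the decomposition is dependency-preserving.

none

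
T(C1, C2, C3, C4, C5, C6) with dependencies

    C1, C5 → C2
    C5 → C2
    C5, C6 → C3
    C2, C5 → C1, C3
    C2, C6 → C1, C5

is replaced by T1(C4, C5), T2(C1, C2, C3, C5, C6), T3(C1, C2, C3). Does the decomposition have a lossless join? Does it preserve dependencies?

Lossless test (chase): Rows 1 and 2 agree on C5; apply C5→C2 and equate their C2 entries. Rows 1 and 2 agree on C2, C5; apply C2, C5→C1, C3 and equate their C1, C3 entries. No row becomes fully distinguished — the join is lossy.
Dependency preservation: every FD's attributes lie within a single fragment, so each can be enforced locally — preserved.

lossy but dependency-preserving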